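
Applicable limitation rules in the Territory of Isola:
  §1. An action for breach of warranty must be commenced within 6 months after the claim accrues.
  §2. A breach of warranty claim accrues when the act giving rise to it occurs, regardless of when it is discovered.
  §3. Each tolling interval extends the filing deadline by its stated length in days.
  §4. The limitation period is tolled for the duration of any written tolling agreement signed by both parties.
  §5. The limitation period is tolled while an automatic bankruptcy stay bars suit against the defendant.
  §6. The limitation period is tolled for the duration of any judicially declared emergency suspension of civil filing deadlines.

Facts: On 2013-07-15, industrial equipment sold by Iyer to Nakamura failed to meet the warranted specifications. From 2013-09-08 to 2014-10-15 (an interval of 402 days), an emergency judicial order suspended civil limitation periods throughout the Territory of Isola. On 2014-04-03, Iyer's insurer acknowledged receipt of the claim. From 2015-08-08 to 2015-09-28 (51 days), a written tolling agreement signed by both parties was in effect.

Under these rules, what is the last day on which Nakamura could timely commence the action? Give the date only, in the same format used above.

2015-02-21

The limitation period began to run on 2013-07-15.
6 months from 2013-07-15 is 2014-01-15.
The emergency suspension of filing deadlines from 2013-09-08 to 2014-10-15 tolled the period for 402 days, extending the deadline to 2015-02-21.
By the time the written tolling agreement began on 2015-08-08, the limitation period had already expired on 2015-02-21; that interval cannot revive it.
Nothing else in the chronology tolls or restarts the period.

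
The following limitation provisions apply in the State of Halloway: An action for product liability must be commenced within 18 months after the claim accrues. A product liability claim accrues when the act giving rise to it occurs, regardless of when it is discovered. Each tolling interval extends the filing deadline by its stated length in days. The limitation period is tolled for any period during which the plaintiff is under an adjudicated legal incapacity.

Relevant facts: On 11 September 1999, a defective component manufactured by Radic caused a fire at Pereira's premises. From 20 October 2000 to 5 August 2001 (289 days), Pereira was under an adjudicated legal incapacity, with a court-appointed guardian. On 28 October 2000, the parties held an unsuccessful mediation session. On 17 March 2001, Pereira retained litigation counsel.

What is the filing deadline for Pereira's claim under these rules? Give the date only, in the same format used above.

The claim accrued on 11 September 1999, when the wrongful act occurred.
18 months from 11 September 1999 is 11 March 2001.
The plaintiff's legal incapacity from 20 October 2000 to 5 August 2001 tolled the period for 289 days, extending the deadline to 25 December 2001.
The other events in the timeline have no effect on the limitation period under the stated rules.

25 December 2001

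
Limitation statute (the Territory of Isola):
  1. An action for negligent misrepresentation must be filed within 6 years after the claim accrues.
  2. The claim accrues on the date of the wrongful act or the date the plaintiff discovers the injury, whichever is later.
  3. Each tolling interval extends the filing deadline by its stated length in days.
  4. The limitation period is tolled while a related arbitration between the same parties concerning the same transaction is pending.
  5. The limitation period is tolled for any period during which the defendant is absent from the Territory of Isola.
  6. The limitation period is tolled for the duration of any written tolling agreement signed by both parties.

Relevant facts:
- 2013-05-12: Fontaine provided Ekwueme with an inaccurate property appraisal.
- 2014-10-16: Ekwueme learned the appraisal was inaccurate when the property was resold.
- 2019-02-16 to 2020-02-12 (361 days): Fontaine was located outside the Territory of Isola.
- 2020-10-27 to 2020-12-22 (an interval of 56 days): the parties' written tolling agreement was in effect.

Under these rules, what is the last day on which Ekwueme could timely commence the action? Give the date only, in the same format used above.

The claim accrued on 2014-10-16 — the later of the 2013-05-12 act and the 2014-10-16 discovery.
The untolled deadline — 6 years after 2014-10-16 — is 2020-10-16.
The defendant's absence from the jurisdiction from 2019-02-16 to 2020-02-12 tolled the period for 361 days, extending the deadline to 2021-10-12.
The written tolling agreement from 2020-10-27 to 2020-12-22 tolled the period for 56 days, extending the deadline to 2021-12-07.

2021-12-07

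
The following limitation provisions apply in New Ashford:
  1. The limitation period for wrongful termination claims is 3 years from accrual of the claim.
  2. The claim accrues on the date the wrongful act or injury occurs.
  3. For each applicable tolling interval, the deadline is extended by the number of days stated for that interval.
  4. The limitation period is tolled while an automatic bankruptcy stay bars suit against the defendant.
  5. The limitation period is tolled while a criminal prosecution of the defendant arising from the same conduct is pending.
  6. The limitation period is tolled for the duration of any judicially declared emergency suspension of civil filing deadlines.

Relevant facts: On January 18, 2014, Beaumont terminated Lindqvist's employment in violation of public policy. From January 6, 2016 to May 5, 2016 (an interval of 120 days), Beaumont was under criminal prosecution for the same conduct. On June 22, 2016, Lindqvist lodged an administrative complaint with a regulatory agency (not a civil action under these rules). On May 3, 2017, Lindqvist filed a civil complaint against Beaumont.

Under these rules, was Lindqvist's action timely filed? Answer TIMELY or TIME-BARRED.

TIMELY

The claim accrued on January 18, 2014, the date of the act.
The untolled deadline — 3 years after January 18, 2014 — is January 18, 2017.
The period was tolled for 120 days by the pending criminal prosecution (January 6, 2016 to May 5, 2016), pushing the deadline to May 18, 2017.
Nothing else in the chronology tolls or restarts the period.
The May 3, 2017 filing precedes the May 18, 2017 deadline; the claim is timely.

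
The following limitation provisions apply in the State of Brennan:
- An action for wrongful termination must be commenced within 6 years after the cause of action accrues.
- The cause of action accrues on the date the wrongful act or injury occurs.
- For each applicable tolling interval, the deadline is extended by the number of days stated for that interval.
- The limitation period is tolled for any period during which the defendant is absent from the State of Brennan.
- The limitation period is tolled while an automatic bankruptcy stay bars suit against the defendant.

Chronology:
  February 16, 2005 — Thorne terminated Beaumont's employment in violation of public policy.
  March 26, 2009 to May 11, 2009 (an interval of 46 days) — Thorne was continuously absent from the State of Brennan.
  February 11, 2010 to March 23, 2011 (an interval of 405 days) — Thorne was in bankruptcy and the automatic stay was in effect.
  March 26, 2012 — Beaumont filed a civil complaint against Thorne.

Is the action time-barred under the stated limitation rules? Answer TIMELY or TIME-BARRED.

TIMELY

The cause of action accrued on February 16, 2005, the date of the act.
Adding the 6 years base period to February 16, 2005 gives a deadline of February 16, 2011, before any tolling.
The period was tolled for 46 days by the defendant's absence from the jurisdiction (March 26, 2009 to May 11, 2009), pushing the deadline to April 3, 2011.
Because the automatic bankruptcy stay ran from February 11, 2010 to March 23, 2011, the deadline is extended by 405 days to May 12, 2012.
The March 26, 2012 filing precedes the May 12, 2012 deadline; the claim is timely.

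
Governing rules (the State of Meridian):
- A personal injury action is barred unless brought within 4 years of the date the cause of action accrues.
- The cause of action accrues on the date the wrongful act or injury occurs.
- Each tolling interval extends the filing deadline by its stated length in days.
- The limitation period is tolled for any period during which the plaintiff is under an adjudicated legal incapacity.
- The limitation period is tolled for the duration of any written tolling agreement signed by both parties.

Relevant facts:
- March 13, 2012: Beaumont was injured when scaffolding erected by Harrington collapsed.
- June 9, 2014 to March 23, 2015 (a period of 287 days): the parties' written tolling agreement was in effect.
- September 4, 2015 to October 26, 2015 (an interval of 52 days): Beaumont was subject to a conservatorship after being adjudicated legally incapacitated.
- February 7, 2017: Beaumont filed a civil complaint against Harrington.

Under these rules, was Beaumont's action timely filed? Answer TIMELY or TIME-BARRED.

The claim accrued on March 13, 2012, when the wrongful act occurred.
4 years from March 13, 2012 is March 13, 2016.
The written tolling agreement from June 9, 2014 to March 23, 2015 tolled the period for 287 days, extending the deadline to December 25, 2016.
The period was tolled for 52 days by the plaintiff's legal incapacity (September 4, 2015 to October 26, 2015), pushing the deadline to February 15, 2017.
Filing on February 7, 2017 beat the February 15, 2017 deadline — the action is timely.

TIMELY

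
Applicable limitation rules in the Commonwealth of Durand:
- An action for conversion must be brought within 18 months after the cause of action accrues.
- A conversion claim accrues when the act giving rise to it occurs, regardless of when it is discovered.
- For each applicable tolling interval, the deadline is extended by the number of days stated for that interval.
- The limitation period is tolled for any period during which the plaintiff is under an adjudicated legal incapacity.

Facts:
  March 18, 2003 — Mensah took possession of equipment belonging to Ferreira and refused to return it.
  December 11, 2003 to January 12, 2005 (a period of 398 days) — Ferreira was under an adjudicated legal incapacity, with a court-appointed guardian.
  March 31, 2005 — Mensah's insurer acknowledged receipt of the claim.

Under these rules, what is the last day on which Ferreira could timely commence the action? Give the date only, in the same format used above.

October 21, 2005

The limitation period began to run on March 18, 2003.
18 months from March 18, 2003 is September 18, 2004.
The period was tolled for 398 days by the plaintiff's legal incapacity (December 11, 2003 to January 12, 2005), pushing the deadline to October 21, 2005.
None of the other events listed affects the running of the period under the stated rules.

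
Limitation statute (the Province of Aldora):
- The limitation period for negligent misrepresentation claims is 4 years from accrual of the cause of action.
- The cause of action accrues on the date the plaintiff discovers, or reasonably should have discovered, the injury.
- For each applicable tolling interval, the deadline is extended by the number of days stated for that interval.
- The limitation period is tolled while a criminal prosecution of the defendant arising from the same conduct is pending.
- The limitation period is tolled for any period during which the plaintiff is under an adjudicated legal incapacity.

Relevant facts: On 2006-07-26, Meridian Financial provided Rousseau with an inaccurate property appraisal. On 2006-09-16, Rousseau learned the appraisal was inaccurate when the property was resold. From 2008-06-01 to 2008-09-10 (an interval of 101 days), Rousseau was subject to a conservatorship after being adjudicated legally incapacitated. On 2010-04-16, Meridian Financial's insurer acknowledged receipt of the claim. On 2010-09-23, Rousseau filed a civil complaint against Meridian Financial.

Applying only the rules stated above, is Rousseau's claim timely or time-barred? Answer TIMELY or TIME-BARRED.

Accrual is tied to discovery, so the period began on 2006-09-16 rather than on 2006-07-26 when the act occurred.
Adding the 4 years base period to 2006-09-16 gives a deadline of 2010-09-16, before any tolling.
The plaintiff's legal incapacity from 2008-06-01 to 2008-09-10 tolled the period for 101 days, extending the deadline to 2010-12-26.
None of the other events listed affects the running of the period under the stated rules.
Rousseau filed on 2010-09-23, before the 2010-12-26 deadline, so the action is timely.

TIMELY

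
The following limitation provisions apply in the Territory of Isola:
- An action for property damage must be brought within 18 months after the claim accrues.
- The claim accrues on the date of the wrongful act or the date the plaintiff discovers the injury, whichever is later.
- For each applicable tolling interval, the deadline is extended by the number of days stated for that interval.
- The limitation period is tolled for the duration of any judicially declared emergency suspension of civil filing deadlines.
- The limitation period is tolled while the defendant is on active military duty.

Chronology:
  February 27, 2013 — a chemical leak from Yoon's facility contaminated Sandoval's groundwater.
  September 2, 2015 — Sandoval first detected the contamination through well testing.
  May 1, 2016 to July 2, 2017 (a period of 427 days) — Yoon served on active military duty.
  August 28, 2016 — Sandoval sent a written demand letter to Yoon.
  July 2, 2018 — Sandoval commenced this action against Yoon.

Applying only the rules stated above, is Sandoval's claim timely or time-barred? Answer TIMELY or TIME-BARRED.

TIME-BARRED

Taking the later of the act (February 27, 2013) and discovery (September 2, 2015), the claim accrued on September 2, 2015.
The untolled deadline — 18 months after September 2, 2015 — is March 2, 2017.
The period was tolled for 427 days by the defendant's active military service (May 1, 2016 to July 2, 2017), pushing the deadline to May 3, 2018.
None of the other events listed affects the running of the period under the stated rules.
Sandoval filed on July 2, 2018, after the May 3, 2018 deadline, so the action is time-barred.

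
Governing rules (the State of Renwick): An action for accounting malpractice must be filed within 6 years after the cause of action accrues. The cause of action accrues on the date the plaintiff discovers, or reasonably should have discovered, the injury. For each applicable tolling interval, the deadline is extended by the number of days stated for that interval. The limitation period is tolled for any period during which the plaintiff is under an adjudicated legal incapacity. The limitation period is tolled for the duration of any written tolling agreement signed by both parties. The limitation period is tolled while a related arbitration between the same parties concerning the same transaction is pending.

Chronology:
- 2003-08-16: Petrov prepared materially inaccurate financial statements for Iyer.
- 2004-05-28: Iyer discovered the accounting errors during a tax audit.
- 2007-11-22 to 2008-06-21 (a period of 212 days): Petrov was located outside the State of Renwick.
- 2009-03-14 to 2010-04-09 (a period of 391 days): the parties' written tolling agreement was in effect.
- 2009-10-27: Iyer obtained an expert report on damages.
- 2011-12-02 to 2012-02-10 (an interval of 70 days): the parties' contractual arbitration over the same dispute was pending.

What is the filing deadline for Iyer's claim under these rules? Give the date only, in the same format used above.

2011-06-23

Under the discovery rule, the claim accrued on 2004-05-28, when Iyer discovered the injury — not on the 2003-08-16 date of the underlying act.
Adding the 6 years base period to 2004-05-28 gives a deadline of 2010-05-28, before any tolling.
The period was tolled for 391 days by the written tolling agreement (2009-03-14 to 2010-04-09), pushing the deadline to 2011-06-23.
The pending related arbitration from 2011-12-02 to 2012-02-10 began after the period had already run on 2011-06-23, so it has no tolling effect.
Although the defendant's absence ran from 2007-11-22 to 2008-06-21, the stated rules do not make that a tolling event, so it is disregarded.
Nothing else in the chronology tolls or restarts the period.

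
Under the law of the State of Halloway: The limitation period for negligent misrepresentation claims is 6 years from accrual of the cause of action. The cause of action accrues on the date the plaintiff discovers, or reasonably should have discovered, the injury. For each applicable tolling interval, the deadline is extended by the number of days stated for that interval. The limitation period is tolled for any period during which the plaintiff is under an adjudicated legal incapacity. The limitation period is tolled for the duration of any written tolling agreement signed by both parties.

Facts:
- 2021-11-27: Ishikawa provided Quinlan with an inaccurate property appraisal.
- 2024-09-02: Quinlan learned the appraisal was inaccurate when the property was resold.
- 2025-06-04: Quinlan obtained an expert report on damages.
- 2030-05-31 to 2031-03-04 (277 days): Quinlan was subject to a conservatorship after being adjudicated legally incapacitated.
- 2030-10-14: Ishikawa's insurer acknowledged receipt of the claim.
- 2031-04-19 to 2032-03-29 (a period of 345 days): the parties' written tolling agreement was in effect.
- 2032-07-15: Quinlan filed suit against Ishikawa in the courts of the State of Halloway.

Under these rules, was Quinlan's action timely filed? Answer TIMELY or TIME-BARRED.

TIME-BARRED

Under the discovery rule, the claim accrued on 2024-09-02, when Quinlan discovered the injury — not on the 2021-11-27 date of the underlying act.
6 years from 2024-09-02 is 2030-09-02.
The plaintiff's legal incapacity from 2030-05-31 to 2031-03-04 tolled the period for 277 days, extending the deadline to 2031-06-06.
Because the written tolling agreement ran from 2031-04-19 to 2032-03-29, the deadline is extended by 345 days to 2032-05-16.
Nothing else in the chronology tolls or restarts the period.
The 2032-07-15 filing falls after the 2032-05-16 deadline; the claim is time-barred.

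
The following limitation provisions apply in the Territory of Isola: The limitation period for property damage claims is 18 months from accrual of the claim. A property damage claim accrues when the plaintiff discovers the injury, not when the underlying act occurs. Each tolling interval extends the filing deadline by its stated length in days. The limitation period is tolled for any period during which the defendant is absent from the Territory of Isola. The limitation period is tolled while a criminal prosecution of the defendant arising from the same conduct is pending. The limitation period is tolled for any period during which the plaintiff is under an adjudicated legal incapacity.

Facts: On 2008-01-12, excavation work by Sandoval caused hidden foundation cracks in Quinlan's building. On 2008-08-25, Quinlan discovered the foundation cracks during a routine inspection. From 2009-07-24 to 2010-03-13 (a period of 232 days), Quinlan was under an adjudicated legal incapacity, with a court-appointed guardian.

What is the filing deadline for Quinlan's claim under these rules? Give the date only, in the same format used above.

Accrual is tied to discovery, so the period began on 2008-08-25 rather than on 2008-01-12 when the act occurred.
Adding the 18 months base period to 2008-08-25 gives a deadline of 2010-02-25, before any tolling.
The plaintiff's legal incapacity from 2009-07-24 to 2010-03-13 tolled the period for 232 days, extending the deadline to 2010-10-15.

2010-10-15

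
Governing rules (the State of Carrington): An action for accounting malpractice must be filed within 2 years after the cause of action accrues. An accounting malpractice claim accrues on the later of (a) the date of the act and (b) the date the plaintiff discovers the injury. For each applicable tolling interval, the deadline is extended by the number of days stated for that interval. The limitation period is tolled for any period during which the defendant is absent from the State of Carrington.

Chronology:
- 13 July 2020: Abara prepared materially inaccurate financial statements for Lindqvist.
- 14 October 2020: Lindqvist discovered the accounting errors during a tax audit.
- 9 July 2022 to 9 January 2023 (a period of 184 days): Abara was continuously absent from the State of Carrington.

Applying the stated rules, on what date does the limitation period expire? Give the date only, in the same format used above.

16 April 2023

The claim accrued on 14 October 2020 — the later of the 13 July 2020 act and the 14 October 2020 discovery.
The untolled deadline — 2 years after 14 October 2020 — is 14 October 2022.
The period was tolled for 184 days by the defendant's absence from the jurisdiction (9 July 2022 to 9 January 2023), pushing the deadline to 16 April 2023.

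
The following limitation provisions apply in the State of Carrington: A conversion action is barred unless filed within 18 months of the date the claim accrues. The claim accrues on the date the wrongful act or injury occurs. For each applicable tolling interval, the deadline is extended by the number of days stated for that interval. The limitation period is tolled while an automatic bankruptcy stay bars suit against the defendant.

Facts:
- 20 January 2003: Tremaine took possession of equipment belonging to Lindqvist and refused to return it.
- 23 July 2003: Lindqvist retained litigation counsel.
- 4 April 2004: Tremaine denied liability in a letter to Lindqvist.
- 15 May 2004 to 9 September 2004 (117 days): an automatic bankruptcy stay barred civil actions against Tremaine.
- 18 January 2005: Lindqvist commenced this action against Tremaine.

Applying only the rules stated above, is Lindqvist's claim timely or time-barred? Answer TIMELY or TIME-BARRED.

TIME-BARRED

The claim accrued on 20 January 2003, when the wrongful act occurred.
Adding the 18 months base period to 20 January 2003 gives a deadline of 20 July 2004, before any tolling.
Because the automatic bankruptcy stay ran from 15 May 2004 to 9 September 2004, the deadline is extended by 117 days to 14 November 2004.
The other events in the timeline have no effect on the limitation period under the stated rules.
Lindqvist filed on 18 January 2005, after the 14 November 2004 deadline, so the action is time-barred.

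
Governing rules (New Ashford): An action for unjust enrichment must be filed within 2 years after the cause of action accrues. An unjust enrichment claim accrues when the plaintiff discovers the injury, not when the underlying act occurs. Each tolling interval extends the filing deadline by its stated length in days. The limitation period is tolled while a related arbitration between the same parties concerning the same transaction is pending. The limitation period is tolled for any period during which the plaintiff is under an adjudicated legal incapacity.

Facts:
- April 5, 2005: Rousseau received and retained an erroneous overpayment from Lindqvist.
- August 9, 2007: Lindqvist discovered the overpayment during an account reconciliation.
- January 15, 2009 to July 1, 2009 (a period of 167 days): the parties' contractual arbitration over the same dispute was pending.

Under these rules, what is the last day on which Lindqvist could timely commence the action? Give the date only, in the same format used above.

January 23, 2010

The claim did not accrue until Lindqvist discovered the injury on August 9, 2007; the April 5, 2005 act date does not start the clock under the stated rule.
Adding the 2 years base period to August 9, 2007 gives a deadline of August 9, 2009, before any tolling.
Because the pending related arbitration ran from January 15, 2009 to July 1, 2009, the deadline is extended by 167 days to January 23, 2010.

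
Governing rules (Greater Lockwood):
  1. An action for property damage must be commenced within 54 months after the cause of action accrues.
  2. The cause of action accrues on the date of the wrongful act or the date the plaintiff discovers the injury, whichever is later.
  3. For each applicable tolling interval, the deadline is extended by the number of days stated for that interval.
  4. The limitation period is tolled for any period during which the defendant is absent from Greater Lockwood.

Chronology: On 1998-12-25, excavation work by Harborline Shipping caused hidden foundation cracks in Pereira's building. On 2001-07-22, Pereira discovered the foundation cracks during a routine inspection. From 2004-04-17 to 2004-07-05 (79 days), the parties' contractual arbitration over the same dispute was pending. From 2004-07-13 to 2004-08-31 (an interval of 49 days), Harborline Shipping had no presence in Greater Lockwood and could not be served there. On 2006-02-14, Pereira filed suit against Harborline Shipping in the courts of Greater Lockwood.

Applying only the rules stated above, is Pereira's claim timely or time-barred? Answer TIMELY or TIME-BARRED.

Taking the later of the act (1998-12-25) and discovery (2001-07-22), the claim accrued on 2001-07-22.
54 months from 2001-07-22 is 2006-01-22.
The defendant's absence from the jurisdiction from 2004-07-13 to 2004-08-31 tolled the period for 49 days, extending the deadline to 2006-03-12.
Although a pending arbitration ran from 2004-04-17 to 2004-07-05, the stated rules do not make that a tolling event, so it is disregarded.
The 2006-02-14 filing precedes the 2006-03-12 deadline; the claim is timely.

TIMELY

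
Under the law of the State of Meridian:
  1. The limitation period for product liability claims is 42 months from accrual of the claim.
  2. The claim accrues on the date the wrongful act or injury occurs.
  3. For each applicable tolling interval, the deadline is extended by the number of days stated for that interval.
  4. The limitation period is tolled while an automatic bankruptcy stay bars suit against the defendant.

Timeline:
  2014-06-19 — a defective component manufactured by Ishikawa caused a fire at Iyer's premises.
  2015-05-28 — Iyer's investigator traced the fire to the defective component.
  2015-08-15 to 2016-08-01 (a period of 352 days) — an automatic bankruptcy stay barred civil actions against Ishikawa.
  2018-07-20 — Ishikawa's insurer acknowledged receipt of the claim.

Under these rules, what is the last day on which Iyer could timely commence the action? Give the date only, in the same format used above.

Accrual is governed by the date of the act, so the period began to run on 2014-06-19; the later discovery on 2015-05-28 is irrelevant under the stated rule.
Adding the 42 months base period to 2014-06-19 gives a deadline of 2017-12-19, before any tolling.
The period was tolled for 352 days by the automatic bankruptcy stay (2015-08-15 to 2016-08-01), pushing the deadline to 2018-12-06.
None of the other events listed affects the running of the period under the stated rules.

2018-12-06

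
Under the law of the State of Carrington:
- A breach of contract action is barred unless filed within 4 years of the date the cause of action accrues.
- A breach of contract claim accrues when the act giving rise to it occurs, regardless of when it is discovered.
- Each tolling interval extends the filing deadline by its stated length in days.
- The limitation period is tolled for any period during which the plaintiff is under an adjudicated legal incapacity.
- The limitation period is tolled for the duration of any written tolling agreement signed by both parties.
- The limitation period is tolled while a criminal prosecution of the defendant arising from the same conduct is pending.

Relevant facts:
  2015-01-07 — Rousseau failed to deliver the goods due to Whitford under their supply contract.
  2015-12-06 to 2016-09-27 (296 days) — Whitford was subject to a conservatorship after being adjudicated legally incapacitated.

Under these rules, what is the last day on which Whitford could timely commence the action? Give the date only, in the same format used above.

The claim accrued on 2015-01-07, when the wrongful act occurred.
The untolled deadline — 4 years after 2015-01-07 — is 2019-01-07.
The period was tolled for 296 days by the plaintiff's legal incapacity (2015-12-06 to 2016-09-27), pushing the deadline to 2019-10-30.

2019-10-30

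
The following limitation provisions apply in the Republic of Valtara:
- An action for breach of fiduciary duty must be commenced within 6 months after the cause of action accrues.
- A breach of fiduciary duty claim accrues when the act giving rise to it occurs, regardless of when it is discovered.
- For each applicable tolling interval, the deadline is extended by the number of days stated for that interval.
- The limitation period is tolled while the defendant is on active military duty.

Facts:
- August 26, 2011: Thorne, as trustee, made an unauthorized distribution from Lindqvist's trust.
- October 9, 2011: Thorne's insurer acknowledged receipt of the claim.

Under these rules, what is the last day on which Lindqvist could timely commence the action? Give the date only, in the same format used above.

February 26, 2012

The cause of action accrued on August 26, 2011, the date of the act.
6 months from August 26, 2011 is February 26, 2012.
Nothing else in the chronology tolls or restarts the period.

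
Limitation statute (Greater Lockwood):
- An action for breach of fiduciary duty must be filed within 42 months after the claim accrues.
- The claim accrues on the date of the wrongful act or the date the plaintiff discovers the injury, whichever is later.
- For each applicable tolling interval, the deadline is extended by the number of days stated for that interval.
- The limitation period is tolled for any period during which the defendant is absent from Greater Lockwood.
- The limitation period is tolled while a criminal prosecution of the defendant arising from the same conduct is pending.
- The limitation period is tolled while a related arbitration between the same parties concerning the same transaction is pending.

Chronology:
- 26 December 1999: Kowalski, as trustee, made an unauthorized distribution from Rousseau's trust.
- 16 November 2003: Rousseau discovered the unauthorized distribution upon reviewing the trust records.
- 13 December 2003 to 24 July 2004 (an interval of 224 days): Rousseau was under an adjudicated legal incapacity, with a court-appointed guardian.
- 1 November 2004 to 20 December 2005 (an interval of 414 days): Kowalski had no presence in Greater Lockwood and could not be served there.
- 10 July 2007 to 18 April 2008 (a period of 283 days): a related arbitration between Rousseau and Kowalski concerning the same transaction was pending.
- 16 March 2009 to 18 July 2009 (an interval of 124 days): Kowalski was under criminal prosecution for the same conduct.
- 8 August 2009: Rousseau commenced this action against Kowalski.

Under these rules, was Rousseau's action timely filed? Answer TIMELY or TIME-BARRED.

Because discovery on 16 November 2003 post-dates the 26 December 1999 act, accrual under the later-of rule falls on 16 November 2003.
The untolled deadline — 42 months after 16 November 2003 — is 16 May 2007.
The defendant's absence from the jurisdiction from 1 November 2004 to 20 December 2005 tolled the period for 414 days, extending the deadline to 3 July 2008.
The pending related arbitration from 10 July 2007 to 18 April 2008 tolled the period for 283 days, extending the deadline to 12 April 2009.
Because the pending criminal prosecution ran from 16 March 2009 to 18 July 2009, the deadline is extended by 124 days to 14 August 2009.
The plaintiff's legal incapacity from 13 December 2003 to 24 July 2004 does not toll the period, because no stated rule makes the plaintiff's incapacity a tolling event.
Rousseau filed on 8 August 2009, before the 14 August 2009 deadline, so the action is timely.

TIMELY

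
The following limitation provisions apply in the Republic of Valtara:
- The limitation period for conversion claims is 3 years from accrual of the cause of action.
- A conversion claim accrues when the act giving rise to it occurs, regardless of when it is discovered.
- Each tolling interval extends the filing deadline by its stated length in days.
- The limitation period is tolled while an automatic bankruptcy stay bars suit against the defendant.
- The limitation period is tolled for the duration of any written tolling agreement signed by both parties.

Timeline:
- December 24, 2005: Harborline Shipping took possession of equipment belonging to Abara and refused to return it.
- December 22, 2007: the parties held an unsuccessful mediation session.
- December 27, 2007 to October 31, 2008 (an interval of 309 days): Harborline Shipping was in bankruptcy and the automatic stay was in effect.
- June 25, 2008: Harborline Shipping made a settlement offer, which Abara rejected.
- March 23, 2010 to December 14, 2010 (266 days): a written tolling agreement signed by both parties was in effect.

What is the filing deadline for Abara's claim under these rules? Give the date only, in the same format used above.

The limitation period began to run on December 24, 2005.
Adding the 3 years base period to December 24, 2005 gives a deadline of December 24, 2008, before any tolling.
The automatic bankruptcy stay from December 27, 2007 to October 31, 2008 tolled the period for 309 days, extending the deadline to October 29, 2009.
The written tolling agreement starting March 23, 2010 came too late — the period had run on October 29, 2009 — and so does not extend the deadline.
None of the other events listed affects the running of the period under the stated rules.

October 29, 2009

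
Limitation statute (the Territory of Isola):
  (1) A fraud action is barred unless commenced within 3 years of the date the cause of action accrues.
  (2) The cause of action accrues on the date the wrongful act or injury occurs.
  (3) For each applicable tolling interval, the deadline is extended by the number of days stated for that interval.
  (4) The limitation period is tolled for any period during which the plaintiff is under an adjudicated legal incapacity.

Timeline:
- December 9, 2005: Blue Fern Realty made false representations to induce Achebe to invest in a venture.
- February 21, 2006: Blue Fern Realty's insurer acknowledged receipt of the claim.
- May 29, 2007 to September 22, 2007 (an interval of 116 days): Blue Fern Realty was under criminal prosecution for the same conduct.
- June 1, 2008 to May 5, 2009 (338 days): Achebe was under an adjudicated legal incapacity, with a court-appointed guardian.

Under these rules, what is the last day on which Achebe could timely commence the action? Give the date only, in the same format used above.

November 12, 2009

The limitation period began to run on December 9, 2005.
3 years from December 9, 2005 is December 9, 2008.
The plaintiff's legal incapacity from June 1, 2008 to May 5, 2009 tolled the period for 338 days, extending the deadline to November 12, 2009.
The pending criminal prosecution from May 29, 2007 to September 22, 2007 does not toll the period, because no stated rule makes a criminal prosecution a tolling event.
Nothing else in the chronology tolls or restarts the period.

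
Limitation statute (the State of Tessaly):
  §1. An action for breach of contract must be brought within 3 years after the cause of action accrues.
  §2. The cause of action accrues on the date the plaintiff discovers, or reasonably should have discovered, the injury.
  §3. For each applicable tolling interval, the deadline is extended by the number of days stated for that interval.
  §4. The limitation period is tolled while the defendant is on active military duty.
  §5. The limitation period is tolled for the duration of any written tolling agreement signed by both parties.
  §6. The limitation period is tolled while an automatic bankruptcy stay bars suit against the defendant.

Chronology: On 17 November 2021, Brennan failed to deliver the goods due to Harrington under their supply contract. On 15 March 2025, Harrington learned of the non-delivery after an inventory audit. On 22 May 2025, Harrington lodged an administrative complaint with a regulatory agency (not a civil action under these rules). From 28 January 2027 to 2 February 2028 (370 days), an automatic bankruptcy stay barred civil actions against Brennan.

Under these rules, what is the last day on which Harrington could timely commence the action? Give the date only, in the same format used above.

20 March 2029

Under the discovery rule, the claim accrued on 15 March 2025, when Harrington discovered the injury — not on the 17 November 2021 date of the underlying act.
Adding the 3 years base period to 15 March 2025 gives a deadline of 15 March 2028, before any tolling.
Because the automatic bankruptcy stay ran from 28 January 2027 to 2 February 2028, the deadline is extended by 370 days to 20 March 2029.
The other events in the timeline have no effect on the limitation period under the stated rules.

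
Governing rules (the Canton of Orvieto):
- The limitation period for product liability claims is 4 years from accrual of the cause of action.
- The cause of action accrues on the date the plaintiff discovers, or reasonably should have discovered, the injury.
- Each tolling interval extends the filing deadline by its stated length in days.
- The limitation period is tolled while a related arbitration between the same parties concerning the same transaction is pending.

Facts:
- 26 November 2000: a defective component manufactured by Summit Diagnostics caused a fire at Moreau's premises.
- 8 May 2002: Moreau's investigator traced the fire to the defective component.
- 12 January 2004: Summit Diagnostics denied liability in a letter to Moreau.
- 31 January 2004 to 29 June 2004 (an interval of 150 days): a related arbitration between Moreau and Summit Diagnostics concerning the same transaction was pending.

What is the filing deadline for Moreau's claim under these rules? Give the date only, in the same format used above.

Under the discovery rule, the claim accrued on 8 May 2002, when Moreau discovered the injury — not on the 26 November 2000 date of the underlying act.
The untolled deadline — 4 years after 8 May 2002 — is 8 May 2006.
Because the pending related arbitration ran from 31 January 2004 to 29 June 2004, the deadline is extended by 150 days to 5 October 2006.
Nothing else in the chronology tolls or restarts the period.

5 October 2006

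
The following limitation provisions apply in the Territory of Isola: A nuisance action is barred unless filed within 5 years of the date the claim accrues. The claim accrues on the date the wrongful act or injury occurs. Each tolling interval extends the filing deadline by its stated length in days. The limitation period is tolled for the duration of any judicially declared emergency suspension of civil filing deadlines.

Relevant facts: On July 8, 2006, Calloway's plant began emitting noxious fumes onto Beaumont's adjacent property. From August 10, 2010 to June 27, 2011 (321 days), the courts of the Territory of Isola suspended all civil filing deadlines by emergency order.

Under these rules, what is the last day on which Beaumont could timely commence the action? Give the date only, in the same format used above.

The claim accrued on July 8, 2006, the date of the act.
Adding the 5 years base period to July 8, 2006 gives a deadline of July 8, 2011, before any tolling.
The emergency suspension of filing deadlines from August 10, 2010 to June 27, 2011 tolled the period for 321 days, extending the deadline to May 24, 2012.

May 24, 2012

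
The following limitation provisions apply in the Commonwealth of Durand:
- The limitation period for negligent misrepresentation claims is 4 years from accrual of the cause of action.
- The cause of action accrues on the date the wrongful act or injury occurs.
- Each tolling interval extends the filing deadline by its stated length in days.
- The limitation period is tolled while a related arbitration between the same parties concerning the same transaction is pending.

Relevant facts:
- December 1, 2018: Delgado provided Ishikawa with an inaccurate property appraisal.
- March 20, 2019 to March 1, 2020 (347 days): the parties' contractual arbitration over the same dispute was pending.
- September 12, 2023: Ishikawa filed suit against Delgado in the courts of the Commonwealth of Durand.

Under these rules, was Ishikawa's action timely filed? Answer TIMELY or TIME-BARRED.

The cause of action accrued on December 1, 2018, the date of the act.
4 years from December 1, 2018 is December 1, 2022.
The pending related arbitration from March 20, 2019 to March 1, 2020 tolled the period for 347 days, extending the deadline to November 13, 2023.
Filing on September 12, 2023 beat the November 13, 2023 deadline — the action is timely.

TIMELY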